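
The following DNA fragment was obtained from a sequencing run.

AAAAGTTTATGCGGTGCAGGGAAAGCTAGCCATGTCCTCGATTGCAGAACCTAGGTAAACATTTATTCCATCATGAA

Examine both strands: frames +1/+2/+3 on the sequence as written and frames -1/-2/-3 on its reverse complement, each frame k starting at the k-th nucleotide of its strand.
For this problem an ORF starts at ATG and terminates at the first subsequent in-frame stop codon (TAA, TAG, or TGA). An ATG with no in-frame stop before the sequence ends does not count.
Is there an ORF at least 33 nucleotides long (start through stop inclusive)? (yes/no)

Reverse complement (5'→3'): TTCATGATGGAATAAATGTTTACCTAGGTTCTGCAATCGAGGACATGGCTAGCTTTCCCTGCACCGCATAAACTTTT
Frame +1: AAA AGT TTA TGC GGT GCA GGG AAA GCT AGC CAT GTC CTC GAT TGC AGA ACC TAG GTA AAC ATT TAT TCC ATC ATG — no ATG→stop ORF.
Frame +2: AAA GTT TAT GCG GTG CAG GGA AAG CTA GCC ATG TCC TCG ATT GCA GAA CCT AGG TAA ACA TTT ATT CCA TCA TGA — ATG at 32, stop TAA at 56 → 27 nt.
Frame +3: AAG TTT ATG CGG TGC AGG GAA AGC TAG CCA TGT CCT CGA TTG CAG AAC CTA GGT AAA CAT TTA TTC CAT CAT GAA — ATG at 9, stop TAG at 27 → 21 nt.
Frame -1: TTC ATG ATG GAA TAA ATG TTT ACC TAG GTT CTG CAA TCG AGG ACA TGG CTA GCT TTC CCT GCA CCG CAT AAA CTT — ATG at 4, stop TAA at 13 → 12 nt; ATG at 7, stop TAA at 13 → 9 nt; ATG at 16, stop TAG at 25 → 12 nt.
Frame -2: TCA TGA TGG AAT AAA TGT TTA CCT AGG TTC TGC AAT CGA GGA CAT GGC TAG CTT TCC CTG CAC CGC ATA AAC TTT — no ATG→stop ORF.
Frame -3: CAT GAT GGA ATA AAT GTT TAC CTA GGT TCT GCA ATC GAG GAC ATG GCT AGC TTT CCC TGC ACC GCA TAA ACT TTT — ATG at 45, stop TAA at 69 → 27 nt.
Largest ORF found is 27 nucleotides < 33, so no.

no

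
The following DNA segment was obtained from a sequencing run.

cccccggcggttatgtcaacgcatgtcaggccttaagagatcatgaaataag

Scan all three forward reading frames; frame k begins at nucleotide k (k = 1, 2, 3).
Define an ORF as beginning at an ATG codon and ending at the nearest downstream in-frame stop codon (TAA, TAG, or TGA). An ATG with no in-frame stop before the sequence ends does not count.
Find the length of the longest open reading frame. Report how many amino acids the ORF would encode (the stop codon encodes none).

7

Frame 1: CCC CCG GCG GTT ATG TCA ACG CAT GTC AGG CCT TAA GAG ATC ATG AAA TAA — ATG at 13, stop TAA at 34 → 24 nt; ATG at 43, stop TAA at 49 → 9 nt.
Frame 2: CCC CGG CGG TTA TGT CAA CGC ATG TCA GGC CTT AAG AGA TCA TGA AAT AAG — ATG at 23, stop TGA at 44 → 24 nt.
Frame 3: CCC GGC GGT TAT GTC AAC GCA TGT CAG GCC TTA AGA GAT CAT GAA ATA — no ATG→stop ORF.
Longest: frame 1, positions 13–36, 24 nt = 8 codons = 7 aa. → 7 amino acids.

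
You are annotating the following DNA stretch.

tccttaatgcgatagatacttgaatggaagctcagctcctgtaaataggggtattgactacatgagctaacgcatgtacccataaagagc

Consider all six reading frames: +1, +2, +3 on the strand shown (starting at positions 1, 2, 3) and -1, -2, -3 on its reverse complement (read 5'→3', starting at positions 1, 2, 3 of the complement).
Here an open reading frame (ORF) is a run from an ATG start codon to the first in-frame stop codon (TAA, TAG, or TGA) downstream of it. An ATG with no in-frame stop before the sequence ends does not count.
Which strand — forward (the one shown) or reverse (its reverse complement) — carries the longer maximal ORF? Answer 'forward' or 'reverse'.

Reverse complement (5'→3'): GCTCTTTATGGGTACATGCGTTAGCTCATGTAGTCAATACCCCTATTTACAGGAGCTGAGCTTCCATTCAAGTATCTATCGCATTAAGGA
Frame +1: TCC TTA ATG CGA TAG ATA CTT GAA TGG AAG CTC AGC TCC TGT AAA TAG GGG TAT TGA CTA CAT GAG CTA ACG CAT GTA CCC ATA AAG AGC — ATG at 7, stop TAG at 13 → 9 nt.
Frame +2: CCT TAA TGC GAT AGA TAC TTG AAT GGA AGC TCA GCT CCT GTA AAT AGG GGT ATT GAC TAC ATG AGC TAA CGC ATG TAC CCA TAA AGA — ATG at 62, stop TAA at 68 → 9 nt; ATG at 74, stop TAA at 83 → 12 nt.
Frame +3: CTT AAT GCG ATA GAT ACT TGA ATG GAA GCT CAG CTC CTG TAA ATA GGG GTA TTG ACT ACA TGA GCT AAC GCA TGT ACC CAT AAA GAG — ATG at 24, stop TAA at 42 → 21 nt.
Frame -1: GCT CTT TAT GGG TAC ATG CGT TAG CTC ATG TAG TCA ATA CCC CTA TTT ACA GGA GCT GAG CTT CCA TTC AAG TAT CTA TCG CAT TAA GGA — ATG at 16, stop TAG at 22 → 9 nt; ATG at 28, stop TAG at 31 → 6 nt.
Frame -2: CTC TTT ATG GGT ACA TGC GTT AGC TCA TGT AGT CAA TAC CCC TAT TTA CAG GAG CTG AGC TTC CAT TCA AGT ATC TAT CGC ATT AAG — no ATG→stop ORF.
Frame -3: TCT TTA TGG GTA CAT GCG TTA GCT CAT GTA GTC AAT ACC CCT ATT TAC AGG AGC TGA GCT TCC ATT CAA GTA TCT ATC GCA TTA AGG — no ATG→stop ORF.
Forward-strand max 21 nt; reverse-strand max 9 nt. The forward strand has the longer ORF.

forward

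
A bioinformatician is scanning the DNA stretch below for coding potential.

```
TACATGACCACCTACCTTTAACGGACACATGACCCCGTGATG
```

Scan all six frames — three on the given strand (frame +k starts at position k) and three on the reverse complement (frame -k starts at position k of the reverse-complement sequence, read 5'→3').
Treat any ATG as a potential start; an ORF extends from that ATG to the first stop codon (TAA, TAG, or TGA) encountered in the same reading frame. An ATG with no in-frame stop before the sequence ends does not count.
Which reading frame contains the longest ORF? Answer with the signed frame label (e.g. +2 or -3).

Reverse complement (5'→3'): CATCACGGGGTCATGTGTCCGTTAAAGGTAGGTGGTCATGTA
Frame +1: TAC ATG ACC ACC TAC CTT TAA CGG ACA CAT GAC CCC GTG ATG — ATG at 4, stop TAA at 19 → 18 nt.
Frame +2: ACA TGA CCA CCT ACC TTT AAC GGA CAC ATG ACC CCG TGA — ATG at 29, stop TGA at 38 → 12 nt.
Frame +3: CAT GAC CAC CTA CCT TTA ACG GAC ACA TGA CCC CGT GAT — no ATG→stop ORF.
Frame -1: CAT CAC GGG GTC ATG TGT CCG TTA AAG GTA GGT GGT CAT GTA — no ATG→stop ORF.
Frame -2: ATC ACG GGG TCA TGT GTC CGT TAA AGG TAG GTG GTC ATG — no ATG→stop ORF.
Frame -3: TCA CGG GGT CAT GTG TCC GTT AAA GGT AGG TGG TCA TGT — no ATG→stop ORF.
Longest ORF is 18 nt in frame +1 (positions 4–21).

+1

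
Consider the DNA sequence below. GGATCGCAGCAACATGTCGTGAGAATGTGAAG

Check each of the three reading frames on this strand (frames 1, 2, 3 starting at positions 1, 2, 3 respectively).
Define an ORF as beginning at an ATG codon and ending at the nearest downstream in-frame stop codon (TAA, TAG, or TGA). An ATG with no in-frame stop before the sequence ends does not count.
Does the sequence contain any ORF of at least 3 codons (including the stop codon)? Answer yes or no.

yes

Frame 1: GGA TCG CAG CAA CAT GTC GTG AGA ATG TGA — ATG at 25, stop TGA at 28 → 6 nt.
Frame 2: GAT CGC AGC AAC ATG TCG TGA GAA TGT GAA — ATG at 14, stop TGA at 20 → 9 nt.
Frame 3: ATC GCA GCA ACA TGT CGT GAG AAT GTG AAG — no ATG→stop ORF.
Frame 2 has an ORF of 3 codons (positions 14–22) ≥ 3, so yes.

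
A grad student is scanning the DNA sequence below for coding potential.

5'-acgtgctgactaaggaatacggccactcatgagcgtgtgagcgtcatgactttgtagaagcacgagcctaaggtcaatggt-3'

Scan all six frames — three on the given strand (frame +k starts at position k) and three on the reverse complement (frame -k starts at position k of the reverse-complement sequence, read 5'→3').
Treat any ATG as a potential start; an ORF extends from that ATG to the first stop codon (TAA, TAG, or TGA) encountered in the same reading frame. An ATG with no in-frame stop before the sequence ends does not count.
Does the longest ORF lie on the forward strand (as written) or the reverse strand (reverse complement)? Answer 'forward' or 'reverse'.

reverse

Reverse complement (5'→3'): ACCATTGACCTTAGGCTCGTGCTTCTACAAAGTCATGACGCTCACACGCTCATGAGTGGCCGTATTCCTTAGTCAGCACGT
Frame +1: ACG TGC TGA CTA AGG AAT ACG GCC ACT CAT GAG CGT GTG AGC GTC ATG ACT TTG TAG AAG CAC GAG CCT AAG GTC AAT GGT — ATG at 46, stop TAG at 55 → 12 nt.
Frame +2: CGT GCT GAC TAA GGA ATA CGG CCA CTC ATG AGC GTG TGA GCG TCA TGA CTT TGT AGA AGC ACG AGC CTA AGG TCA ATG — ATG at 29, stop TGA at 38 → 12 nt.
Frame +3: GTG CTG ACT AAG GAA TAC GGC CAC TCA TGA GCG TGT GAG CGT CAT GAC TTT GTA GAA GCA CGA GCC TAA GGT CAA TGG — no ATG→stop ORF.
Frame -1: ACC ATT GAC CTT AGG CTC GTG CTT CTA CAA AGT CAT GAC GCT CAC ACG CTC ATG AGT GGC CGT ATT CCT TAG TCA GCA CGT — ATG at 52, stop TAG at 70 → 21 nt.
Frame -2: CCA TTG ACC TTA GGC TCG TGC TTC TAC AAA GTC ATG ACG CTC ACA CGC TCA TGA GTG GCC GTA TTC CTT AGT CAG CAC — ATG at 35, stop TGA at 53 → 21 nt.
Frame -3: CAT TGA CCT TAG GCT CGT GCT TCT ACA AAG TCA TGA CGC TCA CAC GCT CAT GAG TGG CCG TAT TCC TTA GTC AGC ACG — no ATG→stop ORF.
Forward-strand max 12 nt; reverse-strand max 21 nt. The reverse strand has the longer ORF.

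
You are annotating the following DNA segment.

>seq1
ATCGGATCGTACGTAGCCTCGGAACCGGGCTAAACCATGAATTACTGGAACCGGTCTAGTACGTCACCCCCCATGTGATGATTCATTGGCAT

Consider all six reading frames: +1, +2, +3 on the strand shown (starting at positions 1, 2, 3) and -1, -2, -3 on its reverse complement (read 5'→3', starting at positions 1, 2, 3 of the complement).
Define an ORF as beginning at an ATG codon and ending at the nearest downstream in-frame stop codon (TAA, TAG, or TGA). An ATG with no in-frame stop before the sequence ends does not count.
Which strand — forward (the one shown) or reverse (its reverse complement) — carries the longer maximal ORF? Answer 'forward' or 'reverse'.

Reverse complement (5'→3'): ATGCCAATGAATCATCACATGGGGGGTGACGTACTAGACCGGTTCCAGTAATTCATGGTTTAGCCCGGTTCCGAGGCTACGTACGATCCGAT
Frame +1: ATC GGA TCG TAC GTA GCC TCG GAA CCG GGC TAA ACC ATG AAT TAC TGG AAC CGG TCT AGT ACG TCA CCC CCC ATG TGA TGA TTC ATT GGC — ATG at 37, stop TGA at 76 → 42 nt; ATG at 73, stop TGA at 76 → 6 nt.
Frame +2: TCG GAT CGT ACG TAG CCT CGG AAC CGG GCT AAA CCA TGA ATT ACT GGA ACC GGT CTA GTA CGT CAC CCC CCA TGT GAT GAT TCA TTG GCA — no ATG→stop ORF.
Frame +3: CGG ATC GTA CGT AGC CTC GGA ACC GGG CTA AAC CAT GAA TTA CTG GAA CCG GTC TAG TAC GTC ACC CCC CAT GTG ATG ATT CAT TGG CAT — no ATG→stop ORF.
Frame -1: ATG CCA ATG AAT CAT CAC ATG GGG GGT GAC GTA CTA GAC CGG TTC CAG TAA TTC ATG GTT TAG CCC GGT TCC GAG GCT ACG TAC GAT CCG — ATG at 1, stop TAA at 49 → 51 nt; ATG at 7, stop TAA at 49 → 45 nt; ATG at 19, stop TAA at 49 → 33 nt; ATG at 55, stop TAG at 61 → 9 nt.
Frame -2: TGC CAA TGA ATC ATC ACA TGG GGG GTG ACG TAC TAG ACC GGT TCC AGT AAT TCA TGG TTT AGC CCG GTT CCG AGG CTA CGT ACG ATC CGA — no ATG→stop ORF.
Frame -3: GCC AAT GAA TCA TCA CAT GGG GGG TGA CGT ACT AGA CCG GTT CCA GTA ATT CAT GGT TTA GCC CGG TTC CGA GGC TAC GTA CGA TCC GAT — no ATG→stop ORF.
Forward-strand max 42 nt; reverse-strand max 51 nt. The reverse strand has the longer ORF.

reverse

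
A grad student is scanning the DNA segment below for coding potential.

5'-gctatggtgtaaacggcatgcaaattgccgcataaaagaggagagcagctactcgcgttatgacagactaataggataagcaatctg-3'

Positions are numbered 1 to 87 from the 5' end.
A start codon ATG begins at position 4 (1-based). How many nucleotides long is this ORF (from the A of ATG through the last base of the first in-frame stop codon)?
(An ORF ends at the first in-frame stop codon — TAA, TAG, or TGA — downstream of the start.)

Codons from position 4: ATG (4–6), GTG (7–9), TAA (10–12).
TAA is the first in-frame stop; ORF spans 4–12, 9 nucleotides.

9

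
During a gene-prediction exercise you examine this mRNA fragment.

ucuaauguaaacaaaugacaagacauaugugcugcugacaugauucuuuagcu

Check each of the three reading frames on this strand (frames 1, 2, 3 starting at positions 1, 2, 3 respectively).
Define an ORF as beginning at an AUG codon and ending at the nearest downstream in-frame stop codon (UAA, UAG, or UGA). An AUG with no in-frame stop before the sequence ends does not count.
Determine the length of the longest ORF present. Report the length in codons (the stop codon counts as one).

8

Frame 1: UCU AAU GUA AAC AAA UGA CAA GAC AUA UGU GCU GCU GAC AUG AUU CUU UAG — AUG at 40, stop UAG at 49 → 12 nt.
Frame 2: CUA AUG UAA ACA AAU GAC AAG ACA UAU GUG CUG CUG ACA UGA UUC UUU AGC — AUG at 5, stop UAA at 8 → 6 nt.
Frame 3: UAA UGU AAA CAA AUG ACA AGA CAU AUG UGC UGC UGA CAU GAU UCU UUA GCU — AUG at 15, stop UGA at 36 → 24 nt; AUG at 27, stop UGA at 36 → 12 nt.
Longest: frame 3, positions 15–38, 24 nt = 8 codons = 7 aa. → 8 codons.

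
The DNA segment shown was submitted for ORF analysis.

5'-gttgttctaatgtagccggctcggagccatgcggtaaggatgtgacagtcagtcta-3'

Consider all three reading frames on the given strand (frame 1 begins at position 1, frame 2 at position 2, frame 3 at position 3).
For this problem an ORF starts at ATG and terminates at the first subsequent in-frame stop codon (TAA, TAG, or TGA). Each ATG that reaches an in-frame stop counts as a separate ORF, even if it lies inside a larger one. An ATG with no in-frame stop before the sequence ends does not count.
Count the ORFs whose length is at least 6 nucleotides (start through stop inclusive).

Frame 1: GTT GTT CTA ATG TAG CCG GCT CGG AGC CAT GCG GTA AGG ATG TGA CAG TCA GTC — ATG at 10, stop TAG at 13 → 6 nt; ATG at 40, stop TGA at 43 → 6 nt.
Frame 2: TTG TTC TAA TGT AGC CGG CTC GGA GCC ATG CGG TAA GGA TGT GAC AGT CAG TCT — ATG at 29, stop TAA at 35 → 9 nt.
Frame 3: TGT TCT AAT GTA GCC GGC TCG GAG CCA TGC GGT AAG GAT GTG ACA GTC AGT CTA — no ATG→stop ORF.
ORFs ≥ 6 nucleotides: frame 1 10–15 (6 nucleotides), frame 1 40–45 (6 nucleotides), frame 2 29–37 (9 nucleotides). Count = 3.

3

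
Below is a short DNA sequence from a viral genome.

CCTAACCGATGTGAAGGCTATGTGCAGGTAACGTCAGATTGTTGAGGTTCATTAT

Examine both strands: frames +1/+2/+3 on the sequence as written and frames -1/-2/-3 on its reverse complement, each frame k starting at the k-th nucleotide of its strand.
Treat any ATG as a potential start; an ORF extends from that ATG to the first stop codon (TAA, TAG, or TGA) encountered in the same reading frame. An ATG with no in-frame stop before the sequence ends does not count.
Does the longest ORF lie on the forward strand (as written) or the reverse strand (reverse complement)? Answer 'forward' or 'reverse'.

Reverse complement (5'→3'): ATAATGAACCTCAACAATCTGACGTTACCTGCACATAGCCTTCACATCGGTTAGG
Frame +1: CCT AAC CGA TGT GAA GGC TAT GTG CAG GTA ACG TCA GAT TGT TGA GGT TCA TTA — no ATG→stop ORF.
Frame +2: CTA ACC GAT GTG AAG GCT ATG TGC AGG TAA CGT CAG ATT GTT GAG GTT CAT TAT — ATG at 20, stop TAA at 29 → 12 nt.
Frame +3: TAA CCG ATG TGA AGG CTA TGT GCA GGT AAC GTC AGA TTG TTG AGG TTC ATT — ATG at 9, stop TGA at 12 → 6 nt.
Frame -1: ATA ATG AAC CTC AAC AAT CTG ACG TTA CCT GCA CAT AGC CTT CAC ATC GGT TAG — ATG at 4, stop TAG at 52 → 51 nt.
Frame -2: TAA TGA ACC TCA ACA ATC TGA CGT TAC CTG CAC ATA GCC TTC ACA TCG GTT AGG — no ATG→stop ORF.
Frame -3: AAT GAA CCT CAA CAA TCT GAC GTT ACC TGC ACA TAG CCT TCA CAT CGG TTA — no ATG→stop ORF.
Forward-strand max 12 nt; reverse-strand max 51 nt. The reverse strand has the longer ORF.

reverse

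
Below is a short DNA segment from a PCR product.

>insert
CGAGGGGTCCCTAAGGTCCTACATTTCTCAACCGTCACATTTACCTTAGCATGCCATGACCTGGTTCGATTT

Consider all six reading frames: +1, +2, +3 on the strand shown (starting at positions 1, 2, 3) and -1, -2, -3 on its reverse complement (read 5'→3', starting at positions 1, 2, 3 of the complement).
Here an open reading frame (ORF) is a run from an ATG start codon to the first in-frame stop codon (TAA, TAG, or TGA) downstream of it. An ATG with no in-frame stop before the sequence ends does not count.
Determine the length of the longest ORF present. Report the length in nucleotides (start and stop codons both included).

12

Reverse complement (5'→3'): AAATCGAACCAGGTCATGGCATGCTAAGGTAAATGTGACGGTTGAGAAATGTAGGACCTTAGGGACCCCTCG
Frame +1: CGA GGG GTC CCT AAG GTC CTA CAT TTC TCA ACC GTC ACA TTT ACC TTA GCA TGC CAT GAC CTG GTT CGA TTT — no ATG→stop ORF.
Frame +2: GAG GGG TCC CTA AGG TCC TAC ATT TCT CAA CCG TCA CAT TTA CCT TAG CAT GCC ATG ACC TGG TTC GAT — no ATG→stop ORF.
Frame +3: AGG GGT CCC TAA GGT CCT ACA TTT CTC AAC CGT CAC ATT TAC CTT AGC ATG CCA TGA CCT GGT TCG ATT — ATG at 51, stop TGA at 57 → 9 nt.
Frame -1: AAA TCG AAC CAG GTC ATG GCA TGC TAA GGT AAA TGT GAC GGT TGA GAA ATG TAG GAC CTT AGG GAC CCC TCG — ATG at 16, stop TAA at 25 → 12 nt; ATG at 49, stop TAG at 52 → 6 nt.
Frame -2: AAT CGA ACC AGG TCA TGG CAT GCT AAG GTA AAT GTG ACG GTT GAG AAA TGT AGG ACC TTA GGG ACC CCT — no ATG→stop ORF.
Frame -3: ATC GAA CCA GGT CAT GGC ATG CTA AGG TAA ATG TGA CGG TTG AGA AAT GTA GGA CCT TAG GGA CCC CTC — ATG at 21, stop TAA at 30 → 12 nt; ATG at 33, stop TGA at 36 → 6 nt.
Longest: frame -1, positions 16–27, 12 nt = 4 codons = 3 aa. → 12 nucleotides.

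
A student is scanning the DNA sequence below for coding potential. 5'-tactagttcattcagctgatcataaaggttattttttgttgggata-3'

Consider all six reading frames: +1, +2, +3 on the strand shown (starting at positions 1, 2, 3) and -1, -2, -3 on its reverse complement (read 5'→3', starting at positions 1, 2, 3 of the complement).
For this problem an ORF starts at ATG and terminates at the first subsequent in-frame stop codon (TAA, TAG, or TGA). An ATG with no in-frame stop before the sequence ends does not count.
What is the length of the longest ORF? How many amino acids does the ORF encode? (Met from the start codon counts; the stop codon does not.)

Reverse complement (5'→3'): TATCCCAACAAAAAATAACCTTTATGATCAGCTGAATGAACTAGTA
Frame +1: TAC TAG TTC ATT CAG CTG ATC ATA AAG GTT ATT TTT TGT TGG GAT — no ATG→stop ORF.
Frame +2: ACT AGT TCA TTC AGC TGA TCA TAA AGG TTA TTT TTT GTT GGG ATA — no ATG→stop ORF.
Frame +3: CTA GTT CAT TCA GCT GAT CAT AAA GGT TAT TTT TTG TTG GGA — no ATG→stop ORF.
Frame -1: TAT CCC AAC AAA AAA TAA CCT TTA TGA TCA GCT GAA TGA ACT AGT — no ATG→stop ORF.
Frame -2: ATC CCA ACA AAA AAT AAC CTT TAT GAT CAG CTG AAT GAA CTA GTA — no ATG→stop ORF.
Frame -3: TCC CAA CAA AAA ATA ACC TTT ATG ATC AGC TGA ATG AAC TAG — ATG at 24, stop TGA at 33 → 12 nt; ATG at 36, stop TAG at 42 → 9 nt.
Longest: frame -3, positions 24–35, 12 nt = 4 codons = 3 aa. → 3 amino acids.

3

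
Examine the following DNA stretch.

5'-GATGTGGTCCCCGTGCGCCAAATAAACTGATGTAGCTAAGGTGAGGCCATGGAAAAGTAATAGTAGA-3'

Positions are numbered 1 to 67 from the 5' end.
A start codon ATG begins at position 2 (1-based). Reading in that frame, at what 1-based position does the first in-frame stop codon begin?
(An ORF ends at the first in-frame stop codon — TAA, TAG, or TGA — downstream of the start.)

23

Codons from position 2: ATG (2–4), TGG (5–7), TCC (8–10), CCG (11–13), TGC (14–16), GCC (17–19), AAA (20–22), TAA (23–25).
TAA is a stop codon; it begins at position 23.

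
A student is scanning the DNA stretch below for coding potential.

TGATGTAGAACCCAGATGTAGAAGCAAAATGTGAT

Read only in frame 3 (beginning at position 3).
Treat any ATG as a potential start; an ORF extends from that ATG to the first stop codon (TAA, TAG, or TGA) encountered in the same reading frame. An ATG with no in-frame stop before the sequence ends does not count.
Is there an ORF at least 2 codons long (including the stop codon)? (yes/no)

Frame 3: ATG TAG AAC CCA GAT GTA GAA GCA AAA TGT GAT — ATG at 3, stop TAG at 6 → 6 nt.
Frame 3 has an ORF of 2 codons (positions 3–8) ≥ 2, so yes.

yes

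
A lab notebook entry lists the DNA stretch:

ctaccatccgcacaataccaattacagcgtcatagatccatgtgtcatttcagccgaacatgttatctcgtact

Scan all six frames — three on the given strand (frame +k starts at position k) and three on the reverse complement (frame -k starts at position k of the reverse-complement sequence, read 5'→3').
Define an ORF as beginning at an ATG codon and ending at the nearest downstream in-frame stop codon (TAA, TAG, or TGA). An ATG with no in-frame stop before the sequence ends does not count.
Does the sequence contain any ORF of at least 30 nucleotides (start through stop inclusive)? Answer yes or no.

Reverse complement (5'→3'): AGTACGAGATAACATGTTCGGCTGAAATGACACATGGATCTATGACGCTGTAATTGGTATTGTGCGGATGGTAG
Frame +1: CTA CCA TCC GCA CAA TAC CAA TTA CAG CGT CAT AGA TCC ATG TGT CAT TTC AGC CGA ACA TGT TAT CTC GTA — no ATG→stop ORF.
Frame +2: TAC CAT CCG CAC AAT ACC AAT TAC AGC GTC ATA GAT CCA TGT GTC ATT TCA GCC GAA CAT GTT ATC TCG TAC — no ATG→stop ORF.
Frame +3: ACC ATC CGC ACA ATA CCA ATT ACA GCG TCA TAG ATC CAT GTG TCA TTT CAG CCG AAC ATG TTA TCT CGT ACT — no ATG→stop ORF.
Frame -1: AGT ACG AGA TAA CAT GTT CGG CTG AAA TGA CAC ATG GAT CTA TGA CGC TGT AAT TGG TAT TGT GCG GAT GGT — ATG at 34, stop TGA at 43 → 12 nt.
Frame -2: GTA CGA GAT AAC ATG TTC GGC TGA AAT GAC ACA TGG ATC TAT GAC GCT GTA ATT GGT ATT GTG CGG ATG GTA — ATG at 14, stop TGA at 23 → 12 nt.
Frame -3: TAC GAG ATA ACA TGT TCG GCT GAA ATG ACA CAT GGA TCT ATG ACG CTG TAA TTG GTA TTG TGC GGA TGG TAG — ATG at 27, stop TAA at 51 → 27 nt; ATG at 42, stop TAA at 51 → 12 nt.
Largest ORF found is 27 nucleotides < 30, so no.

no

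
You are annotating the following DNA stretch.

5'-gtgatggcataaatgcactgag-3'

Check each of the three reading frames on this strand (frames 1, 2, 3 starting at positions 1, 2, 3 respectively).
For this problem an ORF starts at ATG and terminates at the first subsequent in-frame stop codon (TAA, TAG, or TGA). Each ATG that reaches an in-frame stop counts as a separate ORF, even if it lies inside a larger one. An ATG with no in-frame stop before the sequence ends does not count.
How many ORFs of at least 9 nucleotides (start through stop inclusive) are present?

2

Frame 1: GTG ATG GCA TAA ATG CAC TGA — ATG at 4, stop TAA at 10 → 9 nt; ATG at 13, stop TGA at 19 → 9 nt.
Frame 2: TGA TGG CAT AAA TGC ACT GAG — no ATG→stop ORF.
Frame 3: GAT GGC ATA AAT GCA CTG — no ATG→stop ORF.
ORFs ≥ 9 nucleotides: frame 1 4–12 (9 nucleotides), frame 1 13–21 (9 nucleotides). Count = 2.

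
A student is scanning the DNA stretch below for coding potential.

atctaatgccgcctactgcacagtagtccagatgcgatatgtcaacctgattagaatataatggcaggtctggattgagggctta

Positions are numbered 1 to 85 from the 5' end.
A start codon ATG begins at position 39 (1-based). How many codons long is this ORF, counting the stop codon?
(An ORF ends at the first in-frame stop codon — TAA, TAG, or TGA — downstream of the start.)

4

Codons from position 39: ATG (39–41), TCA (42–44), ACC (45–47), TGA (48–50).
TGA is the first in-frame stop; that's 4 codons including the stop.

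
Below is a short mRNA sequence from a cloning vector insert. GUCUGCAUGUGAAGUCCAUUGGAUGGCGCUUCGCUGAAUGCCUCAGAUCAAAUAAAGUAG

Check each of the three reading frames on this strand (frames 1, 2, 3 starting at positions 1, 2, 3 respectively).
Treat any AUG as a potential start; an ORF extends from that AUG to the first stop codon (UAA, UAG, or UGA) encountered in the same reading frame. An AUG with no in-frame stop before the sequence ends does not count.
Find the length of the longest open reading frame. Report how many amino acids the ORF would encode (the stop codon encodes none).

5

Frame 1: GUC UGC AUG UGA AGU CCA UUG GAU GGC GCU UCG CUG AAU GCC UCA GAU CAA AUA AAG UAG — AUG at 7, stop UGA at 10 → 6 nt.
Frame 2: UCU GCA UGU GAA GUC CAU UGG AUG GCG CUU CGC UGA AUG CCU CAG AUC AAA UAA AGU — AUG at 23, stop UGA at 35 → 15 nt; AUG at 38, stop UAA at 53 → 18 nt.
Frame 3: CUG CAU GUG AAG UCC AUU GGA UGG CGC UUC GCU GAA UGC CUC AGA UCA AAU AAA GUA — no AUG→stop ORF.
Longest: frame 2, positions 38–55, 18 nt = 6 codons = 5 aa. → 5 amino acids.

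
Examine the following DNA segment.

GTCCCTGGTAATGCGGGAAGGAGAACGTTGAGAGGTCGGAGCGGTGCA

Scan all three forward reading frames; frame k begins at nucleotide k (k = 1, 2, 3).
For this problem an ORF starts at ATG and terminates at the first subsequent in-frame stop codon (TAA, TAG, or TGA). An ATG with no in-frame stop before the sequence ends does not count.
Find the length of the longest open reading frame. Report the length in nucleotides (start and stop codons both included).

21

Frame 1: GTC CCT GGT AAT GCG GGA AGG AGA ACG TTG AGA GGT CGG AGC GGT GCA — no ATG→stop ORF.
Frame 2: TCC CTG GTA ATG CGG GAA GGA GAA CGT TGA GAG GTC GGA GCG GTG — ATG at 11, stop TGA at 29 → 21 nt.
Frame 3: CCC TGG TAA TGC GGG AAG GAG AAC GTT GAG AGG TCG GAG CGG TGC — no ATG→stop ORF.
Longest: frame 2, positions 11–31, 21 nt = 7 codons = 6 aa. → 21 nucleotides.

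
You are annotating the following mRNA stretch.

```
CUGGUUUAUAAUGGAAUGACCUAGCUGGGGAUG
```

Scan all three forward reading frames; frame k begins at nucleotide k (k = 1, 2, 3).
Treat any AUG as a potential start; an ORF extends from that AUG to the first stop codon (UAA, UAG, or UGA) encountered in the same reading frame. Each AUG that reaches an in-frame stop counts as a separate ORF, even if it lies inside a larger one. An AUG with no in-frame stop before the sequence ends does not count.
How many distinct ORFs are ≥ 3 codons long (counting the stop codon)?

Frame 1: CUG GUU UAU AAU GGA AUG ACC UAG CUG GGG AUG — AUG at 16, stop UAG at 22 → 9 nt.
Frame 2: UGG UUU AUA AUG GAA UGA CCU AGC UGG GGA — AUG at 11, stop UGA at 17 → 9 nt.
Frame 3: GGU UUA UAA UGG AAU GAC CUA GCU GGG GAU — no AUG→stop ORF.
ORFs ≥ 3 codons: frame 1 16–24 (3 codons), frame 2 11–19 (3 codons). Count = 2.

2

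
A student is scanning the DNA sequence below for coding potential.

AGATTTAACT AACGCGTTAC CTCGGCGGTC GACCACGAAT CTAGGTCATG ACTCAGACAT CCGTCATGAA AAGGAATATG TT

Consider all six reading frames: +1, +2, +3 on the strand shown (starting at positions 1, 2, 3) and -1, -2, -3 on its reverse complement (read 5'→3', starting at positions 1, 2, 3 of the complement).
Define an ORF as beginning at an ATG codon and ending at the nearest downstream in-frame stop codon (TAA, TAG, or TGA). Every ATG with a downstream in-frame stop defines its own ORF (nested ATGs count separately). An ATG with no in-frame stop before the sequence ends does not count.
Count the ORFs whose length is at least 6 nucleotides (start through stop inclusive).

Reverse complement (5'→3'): AACATATTCCTTTTCATGACGGATGTCTGAGTCATGACCTAGATTCGTGGTCGACCGCCGAGGTAACGCGTTAGTTAAATCT
Frame +1: AGA TTT AAC TAA CGC GTT ACC TCG GCG GTC GAC CAC GAA TCT AGG TCA TGA CTC AGA CAT CCG TCA TGA AAA GGA ATA TGT — no ATG→stop ORF.
Frame +2: GAT TTA ACT AAC GCG TTA CCT CGG CGG TCG ACC ACG AAT CTA GGT CAT GAC TCA GAC ATC CGT CAT GAA AAG GAA TAT GTT — no ATG→stop ORF.
Frame +3: ATT TAA CTA ACG CGT TAC CTC GGC GGT CGA CCA CGA ATC TAG GTC ATG ACT CAG ACA TCC GTC ATG AAA AGG AAT ATG — no ATG→stop ORF.
Frame -1: AAC ATA TTC CTT TTC ATG ACG GAT GTC TGA GTC ATG ACC TAG ATT CGT GGT CGA CCG CCG AGG TAA CGC GTT AGT TAA ATC — ATG at 16, stop TGA at 28 → 15 nt; ATG at 34, stop TAG at 40 → 9 nt.
Frame -2: ACA TAT TCC TTT TCA TGA CGG ATG TCT GAG TCA TGA CCT AGA TTC GTG GTC GAC CGC CGA GGT AAC GCG TTA GTT AAA TCT — ATG at 23, stop TGA at 35 → 15 nt.
Frame -3: CAT ATT CCT TTT CAT GAC GGA TGT CTG AGT CAT GAC CTA GAT TCG TGG TCG ACC GCC GAG GTA ACG CGT TAG TTA AAT — no ATG→stop ORF.
ORFs ≥ 6 nucleotides: frame -1 16–30 (15 nucleotides), frame -1 34–42 (9 nucleotides), frame -2 23–37 (15 nucleotides). Count = 3.

3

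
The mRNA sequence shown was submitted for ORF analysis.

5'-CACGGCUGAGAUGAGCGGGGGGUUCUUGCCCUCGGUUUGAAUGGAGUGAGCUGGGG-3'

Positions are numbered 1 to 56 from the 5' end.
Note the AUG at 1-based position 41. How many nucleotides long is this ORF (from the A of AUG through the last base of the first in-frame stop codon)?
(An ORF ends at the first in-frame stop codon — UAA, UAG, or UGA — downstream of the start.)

Codons from position 41: AUG (41–43), GAG (44–46), UGA (47–49).
UGA is the first in-frame stop; ORF spans 41–49, 9 nucleotides.

9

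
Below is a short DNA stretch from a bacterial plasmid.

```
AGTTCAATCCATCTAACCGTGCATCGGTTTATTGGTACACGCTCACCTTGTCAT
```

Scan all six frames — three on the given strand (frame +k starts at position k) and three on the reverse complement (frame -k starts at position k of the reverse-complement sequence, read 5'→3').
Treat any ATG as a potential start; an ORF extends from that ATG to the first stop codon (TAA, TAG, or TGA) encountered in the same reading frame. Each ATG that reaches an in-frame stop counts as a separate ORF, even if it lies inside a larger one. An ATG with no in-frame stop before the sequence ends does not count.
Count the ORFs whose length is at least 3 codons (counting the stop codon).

3

Reverse complement (5'→3'): ATGACAAGGTGAGCGTGTACCAATAAACCGATGCACGGTTAGATGGATTGAACT
Frame +1: AGT TCA ATC CAT CTA ACC GTG CAT CGG TTT ATT GGT ACA CGC TCA CCT TGT CAT — no ATG→stop ORF.
Frame +2: GTT CAA TCC ATC TAA CCG TGC ATC GGT TTA TTG GTA CAC GCT CAC CTT GTC — no ATG→stop ORF.
Frame +3: TTC AAT CCA TCT AAC CGT GCA TCG GTT TAT TGG TAC ACG CTC ACC TTG TCA — no ATG→stop ORF.
Frame -1: ATG ACA AGG TGA GCG TGT ACC AAT AAA CCG ATG CAC GGT TAG ATG GAT TGA ACT — ATG at 1, stop TGA at 10 → 12 nt; ATG at 31, stop TAG at 40 → 12 nt; ATG at 43, stop TGA at 49 → 9 nt.
Frame -2: TGA CAA GGT GAG CGT GTA CCA ATA AAC CGA TGC ACG GTT AGA TGG ATT GAA — no ATG→stop ORF.
Frame -3: GAC AAG GTG AGC GTG TAC CAA TAA ACC GAT GCA CGG TTA GAT GGA TTG AAC — no ATG→stop ORF.
ORFs ≥ 3 codons: frame -1 1–12 (4 codons), frame -1 31–42 (4 codons), frame -1 43–51 (3 codons). Count = 3.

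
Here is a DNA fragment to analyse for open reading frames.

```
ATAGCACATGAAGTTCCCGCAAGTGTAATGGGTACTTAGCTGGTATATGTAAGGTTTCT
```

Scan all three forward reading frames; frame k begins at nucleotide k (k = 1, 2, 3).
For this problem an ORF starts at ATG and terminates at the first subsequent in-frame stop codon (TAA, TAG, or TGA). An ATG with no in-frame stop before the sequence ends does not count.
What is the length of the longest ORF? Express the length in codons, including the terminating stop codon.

7

Frame 1: ATA GCA CAT GAA GTT CCC GCA AGT GTA ATG GGT ACT TAG CTG GTA TAT GTA AGG TTT — ATG at 28, stop TAG at 37 → 12 nt.
Frame 2: TAG CAC ATG AAG TTC CCG CAA GTG TAA TGG GTA CTT AGC TGG TAT ATG TAA GGT TTC — ATG at 8, stop TAA at 26 → 21 nt; ATG at 47, stop TAA at 50 → 6 nt.
Frame 3: AGC ACA TGA AGT TCC CGC AAG TGT AAT GGG TAC TTA GCT GGT ATA TGT AAG GTT TCT — no ATG→stop ORF.
Longest: frame 2, positions 8–28, 21 nt = 7 codons = 6 aa. → 7 codons.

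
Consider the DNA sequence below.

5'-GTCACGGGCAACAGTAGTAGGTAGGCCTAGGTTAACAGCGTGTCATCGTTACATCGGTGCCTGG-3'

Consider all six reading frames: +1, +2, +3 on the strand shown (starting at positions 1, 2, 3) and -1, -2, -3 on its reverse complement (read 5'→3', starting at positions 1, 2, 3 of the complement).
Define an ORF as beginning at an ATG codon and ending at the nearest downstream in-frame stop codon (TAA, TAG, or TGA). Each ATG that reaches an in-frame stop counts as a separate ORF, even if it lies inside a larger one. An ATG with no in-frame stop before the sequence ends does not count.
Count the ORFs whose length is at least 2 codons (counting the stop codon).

2

Reverse complement (5'→3'): CCAGGCACCGATGTAACGATGACACGCTGTTAACCTAGGCCTACCTACTACTGTTGCCCGTGAC
Frame +1: GTC ACG GGC AAC AGT AGT AGG TAG GCC TAG GTT AAC AGC GTG TCA TCG TTA CAT CGG TGC CTG — no ATG→stop ORF.
Frame +2: TCA CGG GCA ACA GTA GTA GGT AGG CCT AGG TTA ACA GCG TGT CAT CGT TAC ATC GGT GCC TGG — no ATG→stop ORF.
Frame +3: CAC GGG CAA CAG TAG TAG GTA GGC CTA GGT TAA CAG CGT GTC ATC GTT ACA TCG GTG CCT — no ATG→stop ORF.
Frame -1: CCA GGC ACC GAT GTA ACG ATG ACA CGC TGT TAA CCT AGG CCT ACC TAC TAC TGT TGC CCG TGA — ATG at 19, stop TAA at 31 → 15 nt.
Frame -2: CAG GCA CCG ATG TAA CGA TGA CAC GCT GTT AAC CTA GGC CTA CCT ACT ACT GTT GCC CGT GAC — ATG at 11, stop TAA at 14 → 6 nt.
Frame -3: AGG CAC CGA TGT AAC GAT GAC ACG CTG TTA ACC TAG GCC TAC CTA CTA CTG TTG CCC GTG — no ATG→stop ORF.
ORFs ≥ 2 codons: frame -1 19–33 (5 codons), frame -2 11–16 (2 codons). Count = 2.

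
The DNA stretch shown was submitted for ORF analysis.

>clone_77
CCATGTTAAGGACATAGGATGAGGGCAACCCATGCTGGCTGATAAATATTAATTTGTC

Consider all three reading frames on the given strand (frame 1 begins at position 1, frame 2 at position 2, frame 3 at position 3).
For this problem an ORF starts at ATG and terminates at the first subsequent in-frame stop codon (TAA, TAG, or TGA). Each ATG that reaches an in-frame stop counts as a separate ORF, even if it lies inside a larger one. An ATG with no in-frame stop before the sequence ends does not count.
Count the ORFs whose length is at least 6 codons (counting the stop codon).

Frame 1: CCA TGT TAA GGA CAT AGG ATG AGG GCA ACC CAT GCT GGC TGA TAA ATA TTA ATT TGT — ATG at 19, stop TGA at 40 → 24 nt.
Frame 2: CAT GTT AAG GAC ATA GGA TGA GGG CAA CCC ATG CTG GCT GAT AAA TAT TAA TTT GTC — ATG at 32, stop TAA at 50 → 21 nt.
Frame 3: ATG TTA AGG ACA TAG GAT GAG GGC AAC CCA TGC TGG CTG ATA AAT ATT AAT TTG — ATG at 3, stop TAG at 15 → 15 nt.
ORFs ≥ 6 codons: frame 1 19–42 (8 codons), frame 2 32–52 (7 codons). Count = 2.

2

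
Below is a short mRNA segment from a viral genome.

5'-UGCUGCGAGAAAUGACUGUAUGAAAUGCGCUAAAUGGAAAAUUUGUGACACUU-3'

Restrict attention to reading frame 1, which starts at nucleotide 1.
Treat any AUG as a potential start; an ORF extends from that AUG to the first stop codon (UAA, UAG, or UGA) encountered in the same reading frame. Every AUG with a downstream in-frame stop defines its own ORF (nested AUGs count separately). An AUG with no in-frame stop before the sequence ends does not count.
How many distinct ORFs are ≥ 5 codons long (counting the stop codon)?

1

Frame 1: UGC UGC GAG AAA UGA CUG UAU GAA AUG CGC UAA AUG GAA AAU UUG UGA CAC — AUG at 25, stop UAA at 31 → 9 nt; AUG at 34, stop UGA at 46 → 15 nt.
ORFs ≥ 5 codons: frame 1 34–48 (5 codons). Count = 1.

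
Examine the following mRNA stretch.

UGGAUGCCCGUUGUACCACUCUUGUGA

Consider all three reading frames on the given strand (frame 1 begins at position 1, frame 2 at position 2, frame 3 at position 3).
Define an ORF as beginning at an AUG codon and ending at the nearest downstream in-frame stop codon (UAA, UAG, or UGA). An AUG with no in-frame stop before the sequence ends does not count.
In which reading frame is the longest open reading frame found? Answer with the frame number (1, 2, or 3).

Frame 1: UGG AUG CCC GUU GUA CCA CUC UUG UGA — AUG at 4, stop UGA at 25 → 24 nt.
Frame 2: GGA UGC CCG UUG UAC CAC UCU UGU — no AUG→stop ORF.
Frame 3: GAU GCC CGU UGU ACC ACU CUU GUG — no AUG→stop ORF.
Longest ORF is 24 nt in frame 1 (positions 4–27).

1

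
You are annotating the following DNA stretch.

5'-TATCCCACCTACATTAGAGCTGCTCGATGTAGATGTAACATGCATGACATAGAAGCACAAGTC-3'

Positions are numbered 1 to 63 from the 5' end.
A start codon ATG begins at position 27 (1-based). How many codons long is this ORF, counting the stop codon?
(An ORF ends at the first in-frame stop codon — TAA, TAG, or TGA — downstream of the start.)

Codons from position 27: ATG (27–29), TAG (30–32).
TAG is the first in-frame stop; that's 2 codons including the stop.

2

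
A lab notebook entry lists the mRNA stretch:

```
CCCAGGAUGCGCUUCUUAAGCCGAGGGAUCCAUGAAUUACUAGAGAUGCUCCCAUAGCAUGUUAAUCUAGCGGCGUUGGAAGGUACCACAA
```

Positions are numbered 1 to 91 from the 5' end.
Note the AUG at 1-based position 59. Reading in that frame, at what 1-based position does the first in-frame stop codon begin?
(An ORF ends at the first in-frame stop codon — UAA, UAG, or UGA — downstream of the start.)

Codons from position 59: AUG (59–61), UUA (62–64), AUC (65–67), UAG (68–70).
UAG is a stop codon; it begins at position 68.

68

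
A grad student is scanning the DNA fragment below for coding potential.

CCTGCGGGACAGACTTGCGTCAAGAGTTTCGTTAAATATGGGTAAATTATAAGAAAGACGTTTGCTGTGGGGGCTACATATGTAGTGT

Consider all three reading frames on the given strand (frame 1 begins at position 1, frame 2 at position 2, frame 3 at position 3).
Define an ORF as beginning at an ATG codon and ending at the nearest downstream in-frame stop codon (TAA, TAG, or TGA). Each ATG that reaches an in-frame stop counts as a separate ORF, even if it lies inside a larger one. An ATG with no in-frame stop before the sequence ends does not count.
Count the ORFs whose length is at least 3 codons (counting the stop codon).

Frame 1: CCT GCG GGA CAG ACT TGC GTC AAG AGT TTC GTT AAA TAT GGG TAA ATT ATA AGA AAG ACG TTT GCT GTG GGG GCT ACA TAT GTA GTG — no ATG→stop ORF.
Frame 2: CTG CGG GAC AGA CTT GCG TCA AGA GTT TCG TTA AAT ATG GGT AAA TTA TAA GAA AGA CGT TTG CTG TGG GGG CTA CAT ATG TAG TGT — ATG at 38, stop TAA at 50 → 15 nt; ATG at 80, stop TAG at 83 → 6 nt.
Frame 3: TGC GGG ACA GAC TTG CGT CAA GAG TTT CGT TAA ATA TGG GTA AAT TAT AAG AAA GAC GTT TGC TGT GGG GGC TAC ATA TGT AGT — no ATG→stop ORF.
ORFs ≥ 3 codons: frame 2 38–52 (5 codons). Count = 1.

1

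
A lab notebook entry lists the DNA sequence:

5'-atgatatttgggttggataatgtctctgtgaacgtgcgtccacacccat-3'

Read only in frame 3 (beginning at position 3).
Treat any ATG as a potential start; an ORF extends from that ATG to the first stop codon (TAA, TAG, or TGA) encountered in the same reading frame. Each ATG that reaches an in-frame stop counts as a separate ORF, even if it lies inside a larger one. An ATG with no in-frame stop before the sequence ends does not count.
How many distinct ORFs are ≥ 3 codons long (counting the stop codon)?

Frame 3: GAT ATT TGG GTT GGA TAA TGT CTC TGT GAA CGT GCG TCC ACA CCC — no ATG→stop ORF.
No ORF reaches 3 codons. Count = 0.

0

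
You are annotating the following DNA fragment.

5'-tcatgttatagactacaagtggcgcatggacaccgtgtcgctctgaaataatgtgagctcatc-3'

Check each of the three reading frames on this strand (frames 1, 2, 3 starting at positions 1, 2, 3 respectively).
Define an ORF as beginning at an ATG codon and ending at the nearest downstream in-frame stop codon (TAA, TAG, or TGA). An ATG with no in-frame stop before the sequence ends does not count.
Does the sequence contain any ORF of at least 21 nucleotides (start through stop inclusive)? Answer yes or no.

yes

Frame 1: TCA TGT TAT AGA CTA CAA GTG GCG CAT GGA CAC CGT GTC GCT CTG AAA TAA TGT GAG CTC ATC — no ATG→stop ORF.
Frame 2: CAT GTT ATA GAC TAC AAG TGG CGC ATG GAC ACC GTG TCG CTC TGA AAT AAT GTG AGC TCA — ATG at 26, stop TGA at 44 → 21 nt.
Frame 3: ATG TTA TAG ACT ACA AGT GGC GCA TGG ACA CCG TGT CGC TCT GAA ATA ATG TGA GCT CAT — ATG at 3, stop TAG at 9 → 9 nt; ATG at 51, stop TGA at 54 → 6 nt.
Frame 2 has an ORF of 21 nucleotides (positions 26–46) ≥ 21, so yes.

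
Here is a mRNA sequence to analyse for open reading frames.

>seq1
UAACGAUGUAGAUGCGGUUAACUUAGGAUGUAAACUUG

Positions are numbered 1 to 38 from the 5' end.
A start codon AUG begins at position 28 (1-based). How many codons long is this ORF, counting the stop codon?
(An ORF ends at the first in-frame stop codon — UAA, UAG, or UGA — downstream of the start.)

Codons from position 28: AUG (28–30), UAA (31–33).
UAA is the first in-frame stop; that's 2 codons including the stop.

2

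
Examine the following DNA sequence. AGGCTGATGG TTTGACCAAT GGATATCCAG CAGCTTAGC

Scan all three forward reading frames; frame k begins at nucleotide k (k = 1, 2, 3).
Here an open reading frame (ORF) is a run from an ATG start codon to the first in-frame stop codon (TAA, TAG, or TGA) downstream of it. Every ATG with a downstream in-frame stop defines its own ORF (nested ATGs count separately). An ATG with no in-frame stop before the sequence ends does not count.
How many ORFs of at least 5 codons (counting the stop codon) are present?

Frame 1: AGG CTG ATG GTT TGA CCA ATG GAT ATC CAG CAG CTT AGC — ATG at 7, stop TGA at 13 → 9 nt.
Frame 2: GGC TGA TGG TTT GAC CAA TGG ATA TCC AGC AGC TTA — no ATG→stop ORF.
Frame 3: GCT GAT GGT TTG ACC AAT GGA TAT CCA GCA GCT TAG — no ATG→stop ORF.
No ORF reaches 5 codons. Count = 0.

0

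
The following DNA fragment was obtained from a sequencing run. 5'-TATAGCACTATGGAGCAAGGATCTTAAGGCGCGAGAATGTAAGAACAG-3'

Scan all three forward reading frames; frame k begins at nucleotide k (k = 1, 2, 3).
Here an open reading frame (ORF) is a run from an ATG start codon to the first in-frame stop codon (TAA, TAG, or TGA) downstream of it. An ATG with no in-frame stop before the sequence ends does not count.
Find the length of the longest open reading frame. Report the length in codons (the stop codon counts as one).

Frame 1: TAT AGC ACT ATG GAG CAA GGA TCT TAA GGC GCG AGA ATG TAA GAA CAG — ATG at 10, stop TAA at 25 → 18 nt; ATG at 37, stop TAA at 40 → 6 nt.
Frame 2: ATA GCA CTA TGG AGC AAG GAT CTT AAG GCG CGA GAA TGT AAG AAC — no ATG→stop ORF.
Frame 3: TAG CAC TAT GGA GCA AGG ATC TTA AGG CGC GAG AAT GTA AGA ACA — no ATG→stop ORF.
Longest: frame 1, positions 10–27, 18 nt = 6 codons = 5 aa. → 6 codons.

6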